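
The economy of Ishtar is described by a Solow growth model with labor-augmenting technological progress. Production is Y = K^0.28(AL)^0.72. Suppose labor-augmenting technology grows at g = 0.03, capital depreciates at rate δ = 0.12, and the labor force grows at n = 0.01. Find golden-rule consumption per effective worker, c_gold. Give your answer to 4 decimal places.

c_gold ≈ 0.8950

n + g + δ = 0.01 + 0.03 + 0.12 = 0.16.
Maximizing c = f(k) − (n+g+δ)·k gives f'(k) = n+g+δ, i.e. 0.28·k^(0.28−1) = 0.16, so k_gold = (0.28/0.16)^(1/0.72) ≈ 2.1755.
y_gold = 2.1755^0.28 ≈ 1.2431.
c_gold = y_gold − (n+g+δ)·k_gold = 1.2431 − 0.16·2.1755 ≈ 0.8950.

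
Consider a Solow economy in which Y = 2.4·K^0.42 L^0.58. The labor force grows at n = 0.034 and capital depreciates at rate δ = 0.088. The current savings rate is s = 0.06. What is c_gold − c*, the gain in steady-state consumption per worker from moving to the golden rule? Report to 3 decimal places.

The effective depreciation rate is n + δ = 0.034 + 0.088 = 0.122.
Current steady state (s = 0.06): k* = (0.06·2.4/0.122)^(1/0.58) ≈ 1.3309, y* = 2.4·1.3309^0.42 ≈ 2.7061, c* = (1−0.06)·2.7061 ≈ 2.5438.
At the golden rule the marginal product of capital equals n+δ: 0.42·2.4·k^(0.42−1) = 0.122. Solving, k_gold = (0.42·2.4/0.122)^(1/0.58) ≈ 38.1248.
y_gold = 2.4·38.1248^0.42 ≈ 11.0744, c_gold = y_gold − 0.122·k_gold ≈ 6.4231.
Gain: Δc = 6.4231 − 2.5438 ≈ 3.8794.

Δc ≈ 3.879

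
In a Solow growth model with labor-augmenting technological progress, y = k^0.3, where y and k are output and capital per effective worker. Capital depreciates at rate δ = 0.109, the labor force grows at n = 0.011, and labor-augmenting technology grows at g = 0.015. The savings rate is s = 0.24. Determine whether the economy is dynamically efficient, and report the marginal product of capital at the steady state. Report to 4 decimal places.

n + g + δ = 0.011 + 0.015 + 0.109 = 0.135.
Steady-state k*: s·k^0.3 = 0.135·k gives k* = (0.24/0.135)^(1/0.7) ≈ 2.2749.
MPK = 0.3·2.2749^(-0.7) ≈ 0.1687.
MPK > n+g+δ = 0.135, so the economy is dynamically efficient (under-saving).

dynamically efficient; MPK ≈ 0.1687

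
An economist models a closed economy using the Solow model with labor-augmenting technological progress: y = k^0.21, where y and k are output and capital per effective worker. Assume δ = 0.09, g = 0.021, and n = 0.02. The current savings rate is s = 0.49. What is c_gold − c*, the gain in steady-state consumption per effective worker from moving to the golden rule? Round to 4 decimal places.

The effective depreciation rate is n + g + δ = 0.02 + 0.021 + 0.09 = 0.131.
Current steady state (s = 0.49): k* = (0.49/0.131)^(1/0.79) ≈ 5.3115, y* = 5.3115^0.21 ≈ 1.4200, c* = (1−0.49)·1.4200 ≈ 0.7242.
Maximizing c = f(k) − (n+g+δ)·k gives f'(k) = n+g+δ, i.e. 0.21·k^(0.21−1) = 0.131, so k_gold = (0.21/0.131)^(1/0.79) ≈ 1.8173.
y_gold = 1.8173^0.21 ≈ 1.1337, c_gold = y_gold − 0.131·k_gold ≈ 0.8956.
Gain: Δc = 0.8956 − 0.7242 ≈ 0.1714.

Δc ≈ 0.1714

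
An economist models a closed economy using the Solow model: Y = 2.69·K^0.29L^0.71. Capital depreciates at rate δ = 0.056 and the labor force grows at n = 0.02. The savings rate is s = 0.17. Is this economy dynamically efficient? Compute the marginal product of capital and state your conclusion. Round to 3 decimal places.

dynamically efficient; MPK ≈ 0.130

Capital per worker breaks even when investment replaces (n + δ)·k; here n + δ = 0.076.
Steady-state k*: s·A·k^0.29 = 0.076·k gives k* = (0.17·2.69/0.076)^(1/0.71) ≈ 12.5236.
MPK = 0.29·2.69·12.5236^(-0.71) ≈ 0.1296.
MPK > n+δ = 0.076, so the economy is dynamically efficient (under-saving).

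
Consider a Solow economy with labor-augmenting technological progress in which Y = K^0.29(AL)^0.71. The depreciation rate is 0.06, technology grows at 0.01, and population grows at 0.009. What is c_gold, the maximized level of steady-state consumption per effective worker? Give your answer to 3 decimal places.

c_gold ≈ 1.208

n + g + δ = 0.009 + 0.01 + 0.06 = 0.079.
At the golden rule the marginal product of capital equals n+g+δ: 0.29·k^(0.29−1) = 0.079. Solving, k_gold = (0.29/0.079)^(1/0.71) ≈ 6.2438.
y_gold = 6.2438^0.29 ≈ 1.7009.
c_gold = y_gold − (n+g+δ)·k_gold = 1.7009 − 0.079·6.2438 ≈ 1.2076.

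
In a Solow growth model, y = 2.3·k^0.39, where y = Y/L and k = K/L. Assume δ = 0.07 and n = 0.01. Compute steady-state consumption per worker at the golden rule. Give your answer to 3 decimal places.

Capital per worker breaks even when investment replaces (n + δ)·k; here n + δ = 0.08.
At the golden rule the marginal product of capital equals n+δ: 0.39·2.3·k^(0.39−1) = 0.08. Solving, k_gold = (0.39·2.3/0.08)^(1/0.61) ≈ 52.5804.
y_gold = 2.3·52.5804^0.39 ≈ 10.7857.
c_gold = y_gold − (n+δ)·k_gold = 10.7857 − 0.08·52.5804 ≈ 6.5793.

c_gold ≈ 6.579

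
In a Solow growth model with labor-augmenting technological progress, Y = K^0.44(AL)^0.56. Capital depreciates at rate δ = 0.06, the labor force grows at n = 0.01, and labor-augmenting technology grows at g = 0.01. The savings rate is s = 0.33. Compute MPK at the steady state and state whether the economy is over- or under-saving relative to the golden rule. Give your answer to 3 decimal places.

Break-even investment rate: n + g + δ = 0.01 + 0.01 + 0.06 = 0.08.
Steady-state k*: s·k^0.44 = 0.08·k gives k* = (0.33/0.08)^(1/0.56) ≈ 12.5595.
MPK = 0.44·12.5595^(-0.56) ≈ 0.1067.
MPK > n+g+δ = 0.08, so the economy is dynamically efficient (under-saving).

under-saving; MPK ≈ 0.107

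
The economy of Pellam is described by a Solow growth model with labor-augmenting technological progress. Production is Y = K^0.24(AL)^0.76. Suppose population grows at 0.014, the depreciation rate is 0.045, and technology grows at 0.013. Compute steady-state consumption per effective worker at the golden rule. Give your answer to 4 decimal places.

The effective depreciation rate is n + g + δ = 0.014 + 0.013 + 0.045 = 0.072.
Golden rule sets MPK = n+g+δ: 0.24·k^(0.24−1) = 0.072, so k_gold = (0.24/0.072)^(1/0.76) ≈ 4.8753.
y_gold = 4.8753^0.24 ≈ 1.4626.
c_gold = y_gold − (n+g+δ)·k_gold = 1.4626 − 0.072·4.8753 ≈ 1.1116.

c_gold ≈ 1.1116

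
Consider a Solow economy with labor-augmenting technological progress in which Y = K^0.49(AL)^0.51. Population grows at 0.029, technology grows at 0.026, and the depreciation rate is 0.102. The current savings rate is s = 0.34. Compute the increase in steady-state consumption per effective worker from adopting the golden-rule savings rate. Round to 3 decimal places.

Capital per effective worker breaks even when investment replaces (n + g + δ)·k; here n + g + δ = 0.157.
Current steady state (s = 0.34): k* = (0.34/0.157)^(1/0.51) ≈ 4.5499, y* = 4.5499^0.49 ≈ 2.1010, c* = (1−0.34)·2.1010 ≈ 1.3866.
Maximizing c = f(k) − (n+g+δ)·k gives f'(k) = n+g+δ, i.e. 0.49·k^(0.49−1) = 0.157, so k_gold = (0.49/0.157)^(1/0.51) ≈ 9.3156.
y_gold = 9.3156^0.49 ≈ 2.9848, c_gold = y_gold − 0.157·k_gold ≈ 1.5222.
Gain: Δc = 1.5222 − 1.3866 ≈ 0.1356.

Δc ≈ 0.136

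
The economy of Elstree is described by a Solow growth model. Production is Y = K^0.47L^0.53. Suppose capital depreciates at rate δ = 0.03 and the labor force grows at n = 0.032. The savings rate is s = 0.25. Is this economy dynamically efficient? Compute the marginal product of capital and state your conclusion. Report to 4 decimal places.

Capital per worker breaks even when investment replaces (n + δ)·k; here n + δ = 0.062.
Steady-state k*: s·k^0.47 = 0.062·k gives k* = (0.25/0.062)^(1/0.53) ≈ 13.8849.
MPK = 0.47·13.8849^(-0.53) ≈ 0.1166.
MPK > n+δ = 0.062, so the economy is dynamically efficient (under-saving).

dynamically efficient; MPK ≈ 0.1166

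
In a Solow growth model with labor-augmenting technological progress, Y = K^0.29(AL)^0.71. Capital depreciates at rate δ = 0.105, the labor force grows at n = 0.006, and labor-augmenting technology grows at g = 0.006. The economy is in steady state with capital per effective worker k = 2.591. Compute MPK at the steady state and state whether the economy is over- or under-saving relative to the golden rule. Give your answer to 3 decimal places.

n + g + δ = 0.006 + 0.006 + 0.105 = 0.117.
MPK = 0.29·k^(0.29−1) = 0.29·2.591^(-0.71) ≈ 0.1475.
MPK > 0.117, so the economy is dynamically efficient (under-saving).

under-saving; MPK ≈ 0.148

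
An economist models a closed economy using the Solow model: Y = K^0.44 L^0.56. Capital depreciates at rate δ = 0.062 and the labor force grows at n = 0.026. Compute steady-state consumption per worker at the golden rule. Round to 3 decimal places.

c_gold ≈ 1.983

Break-even investment rate: n + δ = 0.026 + 0.062 = 0.088.
Setting f'(k) = n+δ gives 0.44·k^(0.44−1) = 0.088, hence k_gold = (0.44/0.088)^(1/0.56) ≈ 17.7076.
y_gold = 17.7076^0.44 ≈ 3.5415.
c_gold = y_gold − (n+δ)·k_gold = 3.5415 − 0.088·17.7076 ≈ 1.9833.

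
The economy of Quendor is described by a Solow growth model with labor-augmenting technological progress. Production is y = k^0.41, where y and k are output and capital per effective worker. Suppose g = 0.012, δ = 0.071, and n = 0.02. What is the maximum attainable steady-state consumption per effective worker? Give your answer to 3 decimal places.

n + g + δ = 0.02 + 0.012 + 0.071 = 0.103.
At the golden rule the marginal product of capital equals n+g+δ: 0.41·k^(0.41−1) = 0.103. Solving, k_gold = (0.41/0.103)^(1/0.59) ≈ 10.3958.
y_gold = 10.3958^0.41 ≈ 2.6116.
c_gold = y_gold − (n+g+δ)·k_gold = 2.6116 − 0.103·10.3958 ≈ 1.5409.

c_gold ≈ 1.541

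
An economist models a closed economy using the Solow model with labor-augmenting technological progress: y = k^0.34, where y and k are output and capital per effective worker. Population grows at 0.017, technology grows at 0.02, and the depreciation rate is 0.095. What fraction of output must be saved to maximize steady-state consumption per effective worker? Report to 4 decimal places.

s_gold = 0.3400

The effective depreciation rate is n + g + δ = 0.017 + 0.02 + 0.095 = 0.132.
At the golden rule MPK = n+g+δ, and in any Cobb-Douglas steady state s = (n+g+δ)·k/y = MPK·k/y = capital's share 0.34.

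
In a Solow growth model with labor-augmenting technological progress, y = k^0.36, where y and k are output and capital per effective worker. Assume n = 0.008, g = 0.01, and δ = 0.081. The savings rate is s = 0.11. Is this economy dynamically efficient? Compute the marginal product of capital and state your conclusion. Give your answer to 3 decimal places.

dynamically efficient; MPK ≈ 0.324

Break-even investment rate: n + g + δ = 0.008 + 0.01 + 0.081 = 0.099.
Steady-state k*: s·k^0.36 = 0.099·k gives k* = (0.11/0.099)^(1/0.64) ≈ 1.1790.
MPK = 0.36·1.1790^(-0.64) ≈ 0.3240.
MPK > n+g+δ = 0.099, so the economy is dynamically efficient (under-saving).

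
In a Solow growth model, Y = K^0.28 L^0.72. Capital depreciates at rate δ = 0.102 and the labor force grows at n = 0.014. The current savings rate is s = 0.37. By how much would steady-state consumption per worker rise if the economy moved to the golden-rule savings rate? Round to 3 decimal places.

Δc ≈ 0.025

Capital per worker breaks even when investment replaces (n + δ)·k; here n + δ = 0.116.
Current steady state (s = 0.37): k* = (0.37/0.116)^(1/0.72) ≈ 5.0078, y* = 5.0078^0.28 ≈ 1.5700, c* = (1−0.37)·1.5700 ≈ 0.9891.
At the golden rule the marginal product of capital equals n+δ: 0.28·k^(0.28−1) = 0.116. Solving, k_gold = (0.28/0.116)^(1/0.72) ≈ 3.4004.
y_gold = 3.4004^0.28 ≈ 1.4087, c_gold = y_gold − 0.116·k_gold ≈ 1.0143.
Gain: Δc = 1.0143 − 0.9891 ≈ 0.0252.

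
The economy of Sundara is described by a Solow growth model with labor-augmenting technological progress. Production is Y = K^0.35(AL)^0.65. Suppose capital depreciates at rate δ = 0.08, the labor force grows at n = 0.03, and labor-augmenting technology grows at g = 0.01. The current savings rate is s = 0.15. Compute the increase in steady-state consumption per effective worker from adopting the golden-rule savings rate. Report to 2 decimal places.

Break-even investment rate: n + g + δ = 0.03 + 0.01 + 0.08 = 0.12.
Current steady state (s = 0.15): k* = (0.15/0.12)^(1/0.65) ≈ 1.4096, y* = 1.4096^0.35 ≈ 1.1277, c* = (1−0.15)·1.1277 ≈ 0.9585.
Maximizing c = f(k) − (n+g+δ)·k gives f'(k) = n+g+δ, i.e. 0.35·k^(0.35−1) = 0.12, so k_gold = (0.35/0.12)^(1/0.65) ≈ 5.1905.
y_gold = 5.1905^0.35 ≈ 1.7796, c_gold = y_gold − 0.12·k_gold ≈ 1.1567.
Gain: Δc = 1.1567 − 0.9585 ≈ 0.1982.

Δc ≈ 0.20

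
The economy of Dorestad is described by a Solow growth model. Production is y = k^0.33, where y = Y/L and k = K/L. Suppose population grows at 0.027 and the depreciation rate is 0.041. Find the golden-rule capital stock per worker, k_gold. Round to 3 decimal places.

k_gold ≈ 10.565

Break-even investment rate: n + δ = 0.027 + 0.041 = 0.068.
Setting f'(k) = n+δ gives 0.33·k^(0.33−1) = 0.068, hence k_gold = (0.33/0.068)^(1/0.67) ≈ 10.5655.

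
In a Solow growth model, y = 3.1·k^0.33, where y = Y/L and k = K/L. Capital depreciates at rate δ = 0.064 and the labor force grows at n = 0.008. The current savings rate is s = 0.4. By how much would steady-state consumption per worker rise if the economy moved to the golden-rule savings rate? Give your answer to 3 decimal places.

Δc ≈ 0.119

Capital per worker breaks even when investment replaces (n + δ)·k; here n + δ = 0.072.
Current steady state (s = 0.4): k* = (0.4·3.1/0.072)^(1/0.67) ≈ 69.9696, y* = 3.1·69.9696^0.33 ≈ 12.5945, c* = (1−0.4)·12.5945 ≈ 7.5567.
Maximizing c = f(k) − (n+δ)·k gives f'(k) = n+δ, i.e. 0.33·3.1·k^(0.33−1) = 0.072, so k_gold = (0.33·3.1/0.072)^(1/0.67) ≈ 52.5066.
y_gold = 3.1·52.5066^0.33 ≈ 11.4560, c_gold = y_gold − 0.072·k_gold ≈ 7.6755.
Gain: Δc = 7.6755 − 7.5567 ≈ 0.1188.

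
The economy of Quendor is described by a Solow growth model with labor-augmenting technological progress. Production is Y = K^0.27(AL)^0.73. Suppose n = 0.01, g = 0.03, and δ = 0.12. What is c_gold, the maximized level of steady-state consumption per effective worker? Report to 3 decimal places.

n + g + δ = 0.01 + 0.03 + 0.12 = 0.16.
Maximizing c = f(k) − (n+g+δ)·k gives f'(k) = n+g+δ, i.e. 0.27·k^(0.27−1) = 0.16, so k_gold = (0.27/0.16)^(1/0.73) ≈ 2.0478.
y_gold = 2.0478^0.27 ≈ 1.2135.
c_gold = y_gold − (n+g+δ)·k_gold = 1.2135 − 0.16·2.0478 ≈ 0.8859.

c_gold ≈ 0.886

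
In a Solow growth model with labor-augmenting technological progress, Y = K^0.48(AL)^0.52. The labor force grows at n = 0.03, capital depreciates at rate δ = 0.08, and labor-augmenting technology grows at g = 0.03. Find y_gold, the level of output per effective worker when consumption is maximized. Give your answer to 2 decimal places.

The effective depreciation rate is n + g + δ = 0.03 + 0.03 + 0.08 = 0.14.
Maximizing c = f(k) − (n+g+δ)·k gives f'(k) = n+g+δ, i.e. 0.48·k^(0.48−1) = 0.14, so k_gold = (0.48/0.14)^(1/0.52) ≈ 10.6921.
Output: y_gold = k_gold^0.48 = 10.6921^0.48 ≈ 3.1185.

y_gold ≈ 3.12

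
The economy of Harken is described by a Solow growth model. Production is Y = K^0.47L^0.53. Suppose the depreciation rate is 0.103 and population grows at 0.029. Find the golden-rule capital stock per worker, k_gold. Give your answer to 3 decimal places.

k_gold ≈ 10.980

The effective depreciation rate is n + δ = 0.029 + 0.103 = 0.132.
Setting f'(k) = n+δ gives 0.47·k^(0.47−1) = 0.132, hence k_gold = (0.47/0.132)^(1/0.53) ≈ 10.9802.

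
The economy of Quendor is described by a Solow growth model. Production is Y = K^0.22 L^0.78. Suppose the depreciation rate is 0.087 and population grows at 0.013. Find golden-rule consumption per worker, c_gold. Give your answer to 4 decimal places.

c_gold ≈ 0.9743

n + δ = 0.013 + 0.087 = 0.1.
Setting f'(k) = n+δ gives 0.22·k^(0.22−1) = 0.1, hence k_gold = (0.22/0.1)^(1/0.78) ≈ 2.7479.
y_gold = 2.7479^0.22 ≈ 1.2491.
c_gold = y_gold − (n+δ)·k_gold = 1.2491 − 0.1·2.7479 ≈ 0.9743.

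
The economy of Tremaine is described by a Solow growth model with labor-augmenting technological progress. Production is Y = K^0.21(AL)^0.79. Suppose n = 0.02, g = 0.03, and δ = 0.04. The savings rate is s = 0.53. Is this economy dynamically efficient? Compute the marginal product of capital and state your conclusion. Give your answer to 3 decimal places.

dynamically inefficient; MPK ≈ 0.036

n + g + δ = 0.02 + 0.03 + 0.04 = 0.09.
Steady-state k*: s·k^0.21 = 0.09·k gives k* = (0.53/0.09)^(1/0.79) ≈ 9.4346.
MPK = 0.21·9.4346^(-0.79) ≈ 0.0357.
MPK < n+g+δ = 0.09, so the economy is dynamically inefficient (over-saving).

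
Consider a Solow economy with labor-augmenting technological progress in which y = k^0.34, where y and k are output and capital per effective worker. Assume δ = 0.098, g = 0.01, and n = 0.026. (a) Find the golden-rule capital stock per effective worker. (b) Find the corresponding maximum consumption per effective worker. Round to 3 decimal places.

The effective depreciation rate is n + g + δ = 0.026 + 0.01 + 0.098 = 0.134.
Setting f'(k) = n+g+δ gives 0.34·k^(0.34−1) = 0.134, hence k_gold = (0.34/0.134)^(1/0.66) ≈ 4.0991.
y_gold = 4.0991^0.34 ≈ 1.6155; c_gold = y_gold − 0.134·k_gold ≈ 1.0662.

(a) k_gold ≈ 4.099; (b) c_gold ≈ 1.066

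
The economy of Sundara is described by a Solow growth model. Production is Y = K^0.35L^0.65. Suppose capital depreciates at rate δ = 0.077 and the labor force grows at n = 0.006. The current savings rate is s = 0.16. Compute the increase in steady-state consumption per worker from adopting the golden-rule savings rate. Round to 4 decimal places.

Break-even investment rate: n + δ = 0.006 + 0.077 = 0.083.
Current steady state (s = 0.16): k* = (0.16/0.083)^(1/0.65) ≈ 2.7449, y* = 2.7449^0.35 ≈ 1.4239, c* = (1−0.16)·1.4239 ≈ 1.1961.
Maximizing c = f(k) − (n+δ)·k gives f'(k) = n+δ, i.e. 0.35·k^(0.35−1) = 0.083, so k_gold = (0.35/0.083)^(1/0.65) ≈ 9.1521.
y_gold = 9.1521^0.35 ≈ 2.1704, c_gold = y_gold − 0.083·k_gold ≈ 1.4107.
Gain: Δc = 1.4107 − 1.1961 ≈ 0.2146.

Δc ≈ 0.2146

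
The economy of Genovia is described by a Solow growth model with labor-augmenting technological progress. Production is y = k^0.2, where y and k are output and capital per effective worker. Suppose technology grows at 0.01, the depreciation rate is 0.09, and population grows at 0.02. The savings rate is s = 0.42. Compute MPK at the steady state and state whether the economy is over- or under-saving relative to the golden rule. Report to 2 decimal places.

over-saving; MPK ≈ 0.06

The effective depreciation rate is n + g + δ = 0.02 + 0.01 + 0.09 = 0.12.
Steady-state k*: s·k^0.2 = 0.12·k gives k* = (0.42/0.12)^(1/0.8) ≈ 4.7872.
MPK = 0.2·4.7872^(-0.8) ≈ 0.0571.
MPK < n+g+δ = 0.12, so the economy is dynamically inefficient (over-saving).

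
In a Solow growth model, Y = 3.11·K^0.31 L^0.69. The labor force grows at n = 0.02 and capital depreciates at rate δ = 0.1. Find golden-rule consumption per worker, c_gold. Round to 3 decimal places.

c_gold ≈ 5.472

Break-even investment rate: n + δ = 0.02 + 0.1 = 0.12.
Golden rule sets MPK = n+δ: 0.31·3.11·k^(0.31−1) = 0.12, so k_gold = (0.31·3.11/0.12)^(1/0.69) ≈ 20.4884.
y_gold = 3.11·20.4884^0.31 ≈ 7.9310.
c_gold = y_gold − (n+δ)·k_gold = 7.9310 − 0.12·20.4884 ≈ 5.4724.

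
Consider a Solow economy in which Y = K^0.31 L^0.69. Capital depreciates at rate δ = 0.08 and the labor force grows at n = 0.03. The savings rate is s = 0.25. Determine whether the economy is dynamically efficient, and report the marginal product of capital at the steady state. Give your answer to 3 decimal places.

Break-even investment rate: n + δ = 0.03 + 0.08 = 0.11.
Steady-state k*: s·k^0.31 = 0.11·k gives k* = (0.25/0.11)^(1/0.69) ≈ 3.2865.
MPK = 0.31·3.2865^(-0.69) ≈ 0.1364.
MPK > n+δ = 0.11, so the economy is dynamically efficient (under-saving).

dynamically efficient; MPK ≈ 0.136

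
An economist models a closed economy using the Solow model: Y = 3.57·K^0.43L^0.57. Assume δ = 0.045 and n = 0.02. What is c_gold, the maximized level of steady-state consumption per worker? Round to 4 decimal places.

Break-even investment rate: n + δ = 0.02 + 0.045 = 0.065.
Maximizing c = f(k) − (n+δ)·k gives f'(k) = n+δ, i.e. 0.43·3.57·k^(0.43−1) = 0.065, so k_gold = (0.43·3.57/0.065)^(1/0.57) ≈ 256.5451.
y_gold = 3.57·256.5451^0.43 ≈ 38.7801.
c_gold = y_gold − (n+δ)·k_gold = 38.7801 − 0.065·256.5451 ≈ 22.1046.

c_gold ≈ 22.1046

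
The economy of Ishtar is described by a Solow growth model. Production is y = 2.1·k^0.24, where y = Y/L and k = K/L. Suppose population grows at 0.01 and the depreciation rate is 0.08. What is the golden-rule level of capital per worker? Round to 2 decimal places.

The effective depreciation rate is n + δ = 0.01 + 0.08 = 0.09.
Maximizing c = f(k) − (n+δ)·k gives f'(k) = n+δ, i.e. 0.24·2.1·k^(0.24−1) = 0.09, so k_gold = (0.24·2.1/0.09)^(1/0.76) ≈ 9.6485.

k_gold ≈ 9.65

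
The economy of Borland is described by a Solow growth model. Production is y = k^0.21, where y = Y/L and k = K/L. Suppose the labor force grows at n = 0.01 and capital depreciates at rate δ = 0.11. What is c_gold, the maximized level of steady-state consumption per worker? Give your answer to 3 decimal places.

c_gold ≈ 0.917

Capital per worker breaks even when investment replaces (n + δ)·k; here n + δ = 0.12.
Maximizing c = f(k) − (n+δ)·k gives f'(k) = n+δ, i.e. 0.21·k^(0.21−1) = 0.12, so k_gold = (0.21/0.12)^(1/0.79) ≈ 2.0307.
y_gold = 2.0307^0.21 ≈ 1.1604.
c_gold = y_gold − (n+δ)·k_gold = 1.1604 − 0.12·2.0307 ≈ 0.9167.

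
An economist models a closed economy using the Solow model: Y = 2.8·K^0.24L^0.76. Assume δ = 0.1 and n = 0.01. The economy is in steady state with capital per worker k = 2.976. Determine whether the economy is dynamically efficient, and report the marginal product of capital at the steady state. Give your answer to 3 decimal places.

dynamically efficient; MPK ≈ 0.293

Break-even investment rate: n + δ = 0.01 + 0.1 = 0.11.
MPK = 0.24·2.8·k^(0.24−1) = 0.24·2.8·2.976^(-0.76) ≈ 0.2934.
MPK > 0.11, so the economy is dynamically efficient (under-saving).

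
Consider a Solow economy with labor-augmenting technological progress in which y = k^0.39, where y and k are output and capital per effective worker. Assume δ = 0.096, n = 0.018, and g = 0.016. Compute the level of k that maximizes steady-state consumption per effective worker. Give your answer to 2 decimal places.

Break-even investment rate: n + g + δ = 0.018 + 0.016 + 0.096 = 0.13.
At the golden rule the marginal product of capital equals n+g+δ: 0.39·k^(0.39−1) = 0.13. Solving, k_gold = (0.39/0.13)^(1/0.61) ≈ 6.0557.

k_gold ≈ 6.06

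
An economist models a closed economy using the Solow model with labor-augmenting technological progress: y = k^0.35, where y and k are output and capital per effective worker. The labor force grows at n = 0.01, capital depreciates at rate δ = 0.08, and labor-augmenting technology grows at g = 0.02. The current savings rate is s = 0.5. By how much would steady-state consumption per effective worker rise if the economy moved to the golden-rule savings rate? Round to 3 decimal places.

n + g + δ = 0.01 + 0.02 + 0.08 = 0.11.
Current steady state (s = 0.5): k* = (0.5/0.11)^(1/0.65) ≈ 10.2721, y* = 10.2721^0.35 ≈ 2.2599, c* = (1−0.5)·2.2599 ≈ 1.1299.
Maximizing c = f(k) − (n+g+δ)·k gives f'(k) = n+g+δ, i.e. 0.35·k^(0.35−1) = 0.11, so k_gold = (0.35/0.11)^(1/0.65) ≈ 5.9340.
y_gold = 5.9340^0.35 ≈ 1.8650, c_gold = y_gold − 0.11·k_gold ≈ 1.2122.
Gain: Δc = 1.2122 − 1.1299 ≈ 0.0823.

Δc ≈ 0.082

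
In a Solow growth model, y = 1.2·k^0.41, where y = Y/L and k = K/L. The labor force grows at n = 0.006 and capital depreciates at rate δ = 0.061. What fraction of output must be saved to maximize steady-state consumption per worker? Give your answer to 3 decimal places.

s_gold = 0.410

The effective depreciation rate is n + δ = 0.006 + 0.061 = 0.067.
At the golden rule MPK = n+δ, and in any Cobb-Douglas steady state s = (n+δ)·k/y = MPK·k/y = capital's share 0.41.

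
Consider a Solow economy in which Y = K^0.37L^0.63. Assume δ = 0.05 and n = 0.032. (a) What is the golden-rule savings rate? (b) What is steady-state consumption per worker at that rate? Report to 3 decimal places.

Break-even investment rate: n + δ = 0.032 + 0.05 = 0.082.
For Cobb-Douglas, s_gold equals capital's share: s_gold = 0.37.
Golden rule sets MPK = n+δ: 0.37·k^(0.37−1) = 0.082, so k_gold = (0.37/0.082)^(1/0.63) ≈ 10.9323.
y_gold = 10.9323^0.37 ≈ 2.4228; c_gold = (1−0.37)·y_gold ≈ 1.5264.

(a) s_gold = 0.370; (b) c_gold ≈ 1.526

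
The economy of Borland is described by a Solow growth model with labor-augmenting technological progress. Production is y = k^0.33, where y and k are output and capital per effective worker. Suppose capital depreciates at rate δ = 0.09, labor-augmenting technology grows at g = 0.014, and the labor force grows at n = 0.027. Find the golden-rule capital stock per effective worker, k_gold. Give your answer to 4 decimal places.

n + g + δ = 0.027 + 0.014 + 0.09 = 0.131.
At the golden rule the marginal product of capital equals n+g+δ: 0.33·k^(0.33−1) = 0.131. Solving, k_gold = (0.33/0.131)^(1/0.67) ≈ 3.9707.

k_gold ≈ 3.9707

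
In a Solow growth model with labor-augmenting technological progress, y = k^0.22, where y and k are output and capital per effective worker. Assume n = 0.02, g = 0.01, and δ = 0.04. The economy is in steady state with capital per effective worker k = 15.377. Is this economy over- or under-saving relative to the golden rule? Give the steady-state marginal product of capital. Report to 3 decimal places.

over-saving; MPK ≈ 0.026

Break-even investment rate: n + g + δ = 0.02 + 0.01 + 0.04 = 0.07.
MPK = 0.22·k^(0.22−1) = 0.22·15.377^(-0.78) ≈ 0.0261.
MPK < 0.07, so the economy is dynamically inefficient (over-saving).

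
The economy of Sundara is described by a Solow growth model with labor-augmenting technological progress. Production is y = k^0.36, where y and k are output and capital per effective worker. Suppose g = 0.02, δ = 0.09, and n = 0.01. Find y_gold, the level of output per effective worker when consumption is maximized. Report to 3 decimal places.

Capital per effective worker breaks even when investment replaces (n + g + δ)·k; here n + g + δ = 0.12.
Setting f'(k) = n+g+δ gives 0.36·k^(0.36−1) = 0.12, hence k_gold = (0.36/0.12)^(1/0.64) ≈ 5.5655.
Output: y_gold = k_gold^0.36 = 5.5655^0.36 ≈ 1.8552.

y_gold ≈ 1.855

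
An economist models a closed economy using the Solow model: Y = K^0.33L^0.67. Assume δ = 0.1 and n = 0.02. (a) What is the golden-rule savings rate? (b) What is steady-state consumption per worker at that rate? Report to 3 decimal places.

Capital per worker breaks even when investment replaces (n + δ)·k; here n + δ = 0.12.
For Cobb-Douglas, s_gold equals capital's share: s_gold = 0.33.
Maximizing c = f(k) − (n+δ)·k gives f'(k) = n+δ, i.e. 0.33·k^(0.33−1) = 0.12, so k_gold = (0.33/0.12)^(1/0.67) ≈ 4.5261.
y_gold = 4.5261^0.33 ≈ 1.6458; c_gold = (1−0.33)·y_gold ≈ 1.1027.

(a) s_gold = 0.330; (b) c_gold ≈ 1.103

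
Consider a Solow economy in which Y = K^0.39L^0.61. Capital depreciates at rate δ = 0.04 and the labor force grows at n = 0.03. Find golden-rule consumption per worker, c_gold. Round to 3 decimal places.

c_gold ≈ 1.829

Break-even investment rate: n + δ = 0.03 + 0.04 = 0.07.
At the golden rule the marginal product of capital equals n+δ: 0.39·k^(0.39−1) = 0.07. Solving, k_gold = (0.39/0.07)^(1/0.61) ≈ 16.7069.
y_gold = 16.7069^0.39 ≈ 2.9987.
c_gold = y_gold − (n+δ)·k_gold = 2.9987 − 0.07·16.7069 ≈ 1.8292.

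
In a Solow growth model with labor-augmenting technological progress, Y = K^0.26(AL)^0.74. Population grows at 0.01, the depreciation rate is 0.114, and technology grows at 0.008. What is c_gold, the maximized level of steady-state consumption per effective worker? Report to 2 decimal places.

n + g + δ = 0.01 + 0.008 + 0.114 = 0.132.
Setting f'(k) = n+g+δ gives 0.26·k^(0.26−1) = 0.132, hence k_gold = (0.26/0.132)^(1/0.74) ≈ 2.4994.
y_gold = 2.4994^0.26 ≈ 1.2689.
c_gold = y_gold − (n+g+δ)·k_gold = 1.2689 − 0.132·2.4994 ≈ 0.9390.

c_gold ≈ 0.94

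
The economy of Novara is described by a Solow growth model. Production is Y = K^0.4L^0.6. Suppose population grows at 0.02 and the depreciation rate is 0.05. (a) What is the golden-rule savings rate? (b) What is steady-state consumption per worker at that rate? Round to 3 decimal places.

Break-even investment rate: n + δ = 0.02 + 0.05 = 0.07.
For Cobb-Douglas, s_gold equals capital's share: s_gold = 0.4.
At the golden rule the marginal product of capital equals n+δ: 0.4·k^(0.4−1) = 0.07. Solving, k_gold = (0.4/0.07)^(1/0.6) ≈ 18.2643.
y_gold = 18.2643^0.4 ≈ 3.1963; c_gold = (1−0.4)·y_gold ≈ 1.9178.

(a) s_gold = 0.400; (b) c_gold ≈ 1.918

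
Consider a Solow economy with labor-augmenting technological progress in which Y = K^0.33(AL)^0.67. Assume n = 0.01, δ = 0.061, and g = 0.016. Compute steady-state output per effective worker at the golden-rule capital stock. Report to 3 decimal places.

Break-even investment rate: n + g + δ = 0.01 + 0.016 + 0.061 = 0.087.
Golden rule sets MPK = n+g+δ: 0.33·k^(0.33−1) = 0.087, so k_gold = (0.33/0.087)^(1/0.67) ≈ 7.3143.
Output: y_gold = k_gold^0.33 = 7.3143^0.33 ≈ 1.9283.

y_gold ≈ 1.928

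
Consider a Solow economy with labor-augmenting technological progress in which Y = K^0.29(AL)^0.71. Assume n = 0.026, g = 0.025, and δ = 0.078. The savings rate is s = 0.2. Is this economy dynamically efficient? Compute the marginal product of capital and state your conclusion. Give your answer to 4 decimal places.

dynamically efficient; MPK ≈ 0.1870

Break-even investment rate: n + g + δ = 0.026 + 0.025 + 0.078 = 0.129.
Steady-state k*: s·k^0.29 = 0.129·k gives k* = (0.2/0.129)^(1/0.71) ≈ 1.8545.
MPK = 0.29·1.8545^(-0.71) ≈ 0.1870.
MPK > n+g+δ = 0.129, so the economy is dynamically efficient (under-saving).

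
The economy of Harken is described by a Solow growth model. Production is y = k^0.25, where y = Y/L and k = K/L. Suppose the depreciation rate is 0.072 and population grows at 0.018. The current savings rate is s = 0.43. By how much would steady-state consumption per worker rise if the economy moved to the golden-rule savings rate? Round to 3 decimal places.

The effective depreciation rate is n + δ = 0.018 + 0.072 = 0.09.
Current steady state (s = 0.43): k* = (0.43/0.09)^(1/0.75) ≈ 8.0470, y* = 8.0470^0.25 ≈ 1.6843, c* = (1−0.43)·1.6843 ≈ 0.9600.
Setting f'(k) = n+δ gives 0.25·k^(0.25−1) = 0.09, hence k_gold = (0.25/0.09)^(1/0.75) ≈ 3.9048.
y_gold = 3.9048^0.25 ≈ 1.4057, c_gold = y_gold − 0.09·k_gold ≈ 1.0543.
Gain: Δc = 1.0543 − 0.9600 ≈ 0.0943.

Δc ≈ 0.094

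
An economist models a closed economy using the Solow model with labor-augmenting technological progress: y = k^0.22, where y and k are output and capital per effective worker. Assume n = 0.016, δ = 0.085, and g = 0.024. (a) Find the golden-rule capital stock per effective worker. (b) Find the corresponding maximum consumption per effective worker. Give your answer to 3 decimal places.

Break-even investment rate: n + g + δ = 0.016 + 0.024 + 0.085 = 0.125.
Maximizing c = f(k) − (n+g+δ)·k gives f'(k) = n+g+δ, i.e. 0.22·k^(0.22−1) = 0.125, so k_gold = (0.22/0.125)^(1/0.78) ≈ 2.0642.
y_gold = 2.0642^0.22 ≈ 1.1729; c_gold = y_gold − 0.125·k_gold ≈ 0.9148.

(a) k_gold ≈ 2.064; (b) c_gold ≈ 0.915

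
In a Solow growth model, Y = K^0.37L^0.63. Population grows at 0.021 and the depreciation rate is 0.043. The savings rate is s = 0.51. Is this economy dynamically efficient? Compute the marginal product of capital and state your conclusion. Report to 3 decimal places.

dynamically inefficient; MPK ≈ 0.046

Break-even investment rate: n + δ = 0.021 + 0.043 = 0.064.
Steady-state k*: s·k^0.37 = 0.064·k gives k* = (0.51/0.064)^(1/0.63) ≈ 26.9636.
MPK = 0.37·26.9636^(-0.63) ≈ 0.0464.
MPK < n+δ = 0.064, so the economy is dynamically inefficient (over-saving).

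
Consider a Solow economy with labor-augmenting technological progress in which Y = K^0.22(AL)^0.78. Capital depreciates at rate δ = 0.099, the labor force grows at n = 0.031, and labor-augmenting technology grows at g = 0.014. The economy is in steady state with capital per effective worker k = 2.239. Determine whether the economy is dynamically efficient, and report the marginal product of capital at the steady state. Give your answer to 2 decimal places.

The effective depreciation rate is n + g + δ = 0.031 + 0.014 + 0.099 = 0.144.
MPK = 0.22·k^(0.22−1) = 0.22·2.239^(-0.78) ≈ 0.1173.
MPK < 0.144, so the economy is dynamically inefficient (over-saving).

dynamically inefficient; MPK ≈ 0.12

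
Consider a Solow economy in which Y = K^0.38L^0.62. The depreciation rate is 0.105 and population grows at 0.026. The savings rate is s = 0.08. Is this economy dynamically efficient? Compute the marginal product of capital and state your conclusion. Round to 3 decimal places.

dynamically efficient; MPK ≈ 0.622

Capital per worker breaks even when investment replaces (n + δ)·k; here n + δ = 0.131.
Steady-state k*: s·k^0.38 = 0.131·k gives k* = (0.08/0.131)^(1/0.62) ≈ 0.4514.
MPK = 0.38·0.4514^(-0.62) ≈ 0.6222.
MPK > n+δ = 0.131, so the economy is dynamically efficient (under-saving).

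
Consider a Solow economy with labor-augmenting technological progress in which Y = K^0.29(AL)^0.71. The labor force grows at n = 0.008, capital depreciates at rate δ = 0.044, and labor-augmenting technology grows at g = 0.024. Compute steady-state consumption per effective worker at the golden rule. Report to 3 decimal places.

n + g + δ = 0.008 + 0.024 + 0.044 = 0.076.
Maximizing c = f(k) − (n+g+δ)·k gives f'(k) = n+g+δ, i.e. 0.29·k^(0.29−1) = 0.076, so k_gold = (0.29/0.076)^(1/0.71) ≈ 6.5938.
y_gold = 6.5938^0.29 ≈ 1.7280.
c_gold = y_gold − (n+g+δ)·k_gold = 1.7280 − 0.076·6.5938 ≈ 1.2269.

c_gold ≈ 1.227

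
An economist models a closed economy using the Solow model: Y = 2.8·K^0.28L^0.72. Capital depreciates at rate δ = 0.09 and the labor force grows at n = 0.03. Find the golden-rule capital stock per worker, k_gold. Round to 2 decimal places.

k_gold ≈ 13.56

The effective depreciation rate is n + δ = 0.03 + 0.09 = 0.12.
At the golden rule the marginal product of capital equals n+δ: 0.28·2.8·k^(0.28−1) = 0.12. Solving, k_gold = (0.28·2.8/0.12)^(1/0.72) ≈ 13.5560.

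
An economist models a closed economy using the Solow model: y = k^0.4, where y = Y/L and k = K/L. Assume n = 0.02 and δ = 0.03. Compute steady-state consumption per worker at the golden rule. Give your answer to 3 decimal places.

The effective depreciation rate is n + δ = 0.02 + 0.03 = 0.05.
At the golden rule the marginal product of capital equals n+δ: 0.4·k^(0.4−1) = 0.05. Solving, k_gold = (0.4/0.05)^(1/0.6) ≈ 32.0000.
y_gold = 32.0000^0.4 ≈ 4.0000.
c_gold = y_gold − (n+δ)·k_gold = 4.0000 − 0.05·32.0000 ≈ 2.4000.

c_gold ≈ 2.400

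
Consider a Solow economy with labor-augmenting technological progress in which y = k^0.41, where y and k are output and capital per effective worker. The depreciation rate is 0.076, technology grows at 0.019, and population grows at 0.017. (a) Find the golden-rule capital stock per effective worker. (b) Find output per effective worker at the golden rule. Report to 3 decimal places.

Capital per effective worker breaks even when investment replaces (n + g + δ)·k; here n + g + δ = 0.112.
At the golden rule the marginal product of capital equals n+g+δ: 0.41·k^(0.41−1) = 0.112. Solving, k_gold = (0.41/0.112)^(1/0.59) ≈ 9.0198.
y_gold = 9.0198^0.41 ≈ 2.4639.

(a) k_gold ≈ 9.020; (b) y_gold ≈ 2.464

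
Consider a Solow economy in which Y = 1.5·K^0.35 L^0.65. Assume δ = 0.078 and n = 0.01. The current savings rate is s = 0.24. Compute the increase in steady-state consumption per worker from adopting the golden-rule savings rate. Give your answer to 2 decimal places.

Δc ≈ 0.12

The effective depreciation rate is n + δ = 0.01 + 0.078 = 0.088.
Current steady state (s = 0.24): k* = (0.24·1.5/0.088)^(1/0.65) ≈ 8.7350, y* = 1.5·8.7350^0.35 ≈ 3.2028, c* = (1−0.24)·3.2028 ≈ 2.4341.
Golden rule sets MPK = n+δ: 0.35·1.5·k^(0.35−1) = 0.088, so k_gold = (0.35·1.5/0.088)^(1/0.65) ≈ 15.6081.
y_gold = 1.5·15.6081^0.35 ≈ 3.9243, c_gold = y_gold − 0.088·k_gold ≈ 2.5508.
Gain: Δc = 2.5508 − 2.4341 ≈ 0.1167.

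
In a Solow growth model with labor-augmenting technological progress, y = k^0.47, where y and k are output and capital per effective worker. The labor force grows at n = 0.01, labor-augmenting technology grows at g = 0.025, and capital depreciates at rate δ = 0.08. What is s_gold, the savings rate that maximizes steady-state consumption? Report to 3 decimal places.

n + g + δ = 0.01 + 0.025 + 0.08 = 0.115.
At the golden rule MPK = n+g+δ, and in any Cobb-Douglas steady state s = (n+g+δ)·k/y = MPK·k/y = capital's share 0.47.

s_gold = 0.470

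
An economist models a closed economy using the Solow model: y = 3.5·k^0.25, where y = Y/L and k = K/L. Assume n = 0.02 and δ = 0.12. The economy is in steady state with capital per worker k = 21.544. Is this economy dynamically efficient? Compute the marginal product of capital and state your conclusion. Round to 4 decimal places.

dynamically inefficient; MPK ≈ 0.0875

Capital per worker breaks even when investment replaces (n + δ)·k; here n + δ = 0.14.
MPK = 0.25·3.5·k^(0.25−1) = 0.25·3.5·21.544^(-0.75) ≈ 0.0875.
MPK < 0.14, so the economy is dynamically inefficient (over-saving).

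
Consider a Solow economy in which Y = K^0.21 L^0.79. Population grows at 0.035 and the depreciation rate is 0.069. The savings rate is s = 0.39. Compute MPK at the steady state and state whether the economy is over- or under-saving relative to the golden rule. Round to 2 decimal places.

over-saving; MPK ≈ 0.06

n + δ = 0.035 + 0.069 = 0.104.
Steady-state k*: s·k^0.21 = 0.104·k gives k* = (0.39/0.104)^(1/0.79) ≈ 5.3287.
MPK = 0.21·5.3287^(-0.79) ≈ 0.0560.
MPK < n+δ = 0.104, so the economy is dynamically inefficient (over-saving).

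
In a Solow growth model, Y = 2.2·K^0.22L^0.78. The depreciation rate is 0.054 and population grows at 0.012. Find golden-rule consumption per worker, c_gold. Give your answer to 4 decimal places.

c_gold ≈ 3.0101

Break-even investment rate: n + δ = 0.012 + 0.054 = 0.066.
At the golden rule the marginal product of capital equals n+δ: 0.22·2.2·k^(0.22−1) = 0.066. Solving, k_gold = (0.22·2.2/0.066)^(1/0.78) ≈ 12.8635.
y_gold = 2.2·12.8635^0.22 ≈ 3.8591.
c_gold = y_gold − (n+δ)·k_gold = 3.8591 − 0.066·12.8635 ≈ 3.0101.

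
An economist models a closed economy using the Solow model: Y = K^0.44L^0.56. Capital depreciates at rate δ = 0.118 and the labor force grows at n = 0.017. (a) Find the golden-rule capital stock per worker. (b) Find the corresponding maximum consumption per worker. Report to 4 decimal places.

(a) k_gold ≈ 8.2468; (b) c_gold ≈ 1.4169

The effective depreciation rate is n + δ = 0.017 + 0.118 = 0.135.
Maximizing c = f(k) − (n+δ)·k gives f'(k) = n+δ, i.e. 0.44·k^(0.44−1) = 0.135, so k_gold = (0.44/0.135)^(1/0.56) ≈ 8.2468.
y_gold = 8.2468^0.44 ≈ 2.5303; c_gold = y_gold − 0.135·k_gold ≈ 1.4169.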